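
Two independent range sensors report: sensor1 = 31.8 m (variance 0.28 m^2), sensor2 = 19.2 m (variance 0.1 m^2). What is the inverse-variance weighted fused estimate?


w1 = (1/var1) / (1/var1 + 1/var2)
   = 3.5714 / (3.5714 + 10.0) = 0.2632
w2 = 1 - w1 = 0.7368
fused = w1*s1 + w2*s2 = 8.3684 + 14.1474
= 22.5158 m


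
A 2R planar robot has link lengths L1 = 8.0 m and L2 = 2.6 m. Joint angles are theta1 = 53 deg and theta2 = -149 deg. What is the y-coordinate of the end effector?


Convert angles to radians: theta1 = 0.925, theta2 = -2.6005
y = L1*sin(theta1) + L2*sin(theta1+theta2)
y = 6.3891 + -2.5858
y = 3.8033


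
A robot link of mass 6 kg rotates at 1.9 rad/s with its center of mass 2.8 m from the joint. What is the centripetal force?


F = m * omega^2 * r
= 6 * 1.9^2 * 2.8
= 6 * 3.61 * 2.8
= 60.648 N


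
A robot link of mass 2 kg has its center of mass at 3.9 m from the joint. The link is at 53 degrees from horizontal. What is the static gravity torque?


tau = m*g*L*cos(angle)
= 2 * 9.81 * 3.9 * cos(53 deg)
= 2 * 9.81 * 3.9 * 0.6018
= 46.0497 Nm


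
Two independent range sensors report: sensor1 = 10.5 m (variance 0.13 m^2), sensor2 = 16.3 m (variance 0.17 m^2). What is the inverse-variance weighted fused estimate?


w1 = (1/var1) / (1/var1 + 1/var2)
   = 7.6923 / (7.6923 + 5.8824) = 0.5667
w2 = 1 - w1 = 0.4333
fused = w1*s1 + w2*s2 = 5.95 + 7.0633
= 13.0133 m


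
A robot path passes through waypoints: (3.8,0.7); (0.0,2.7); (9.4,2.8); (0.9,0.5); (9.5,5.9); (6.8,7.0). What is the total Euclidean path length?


Segment lengths:
  seg1 = sqrt((-3.8)^2 + (2.0)^2) = 4.2942
  seg2 = sqrt((9.4)^2 + (0.1)^2) = 9.4005
  seg3 = sqrt((-8.5)^2 + (-2.3)^2) = 8.8057
  seg4 = sqrt((8.6)^2 + (5.4)^2) = 10.1548
  seg5 = sqrt((-2.7)^2 + (1.1)^2) = 2.9155
Total = 35.5707


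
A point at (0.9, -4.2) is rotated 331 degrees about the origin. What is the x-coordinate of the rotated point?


x' = x*cos(theta) - y*sin(theta)
cos(331 deg) = 0.8746, sin(331 deg) = -0.4848
x' = 0.9 * 0.8746 - -4.2 * -0.4848
= 0.7872 - 2.0362
= -1.249


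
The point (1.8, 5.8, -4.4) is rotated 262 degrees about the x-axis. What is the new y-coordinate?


Rotation about x-axis: y' = y*cos(theta) - z*sin(theta)
= 5.8 * -0.1392 - -4.4 * -0.9903
= -5.1644


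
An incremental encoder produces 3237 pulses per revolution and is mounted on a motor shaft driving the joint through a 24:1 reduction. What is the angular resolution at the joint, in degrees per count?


counts per rev = 3237
effective counts at joint = 3237 * 24 = 77688
resolution = 360 / 77688
= 0.0046 deg/count


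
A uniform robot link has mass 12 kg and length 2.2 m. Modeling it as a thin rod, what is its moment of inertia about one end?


I = (1/3) * m * L^2
= (1/3) * 12 * 2.2^2
= 0.333333 * 12 * 4.84
= 19.36 kg*m^2


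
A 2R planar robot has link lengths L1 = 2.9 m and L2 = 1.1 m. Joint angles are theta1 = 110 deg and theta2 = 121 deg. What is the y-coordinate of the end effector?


Convert angles to radians: theta1 = 1.9199, theta2 = 2.1118
y = L1*sin(theta1) + L2*sin(theta1+theta2)
y = 2.7251 + -0.8549
y = 1.8702


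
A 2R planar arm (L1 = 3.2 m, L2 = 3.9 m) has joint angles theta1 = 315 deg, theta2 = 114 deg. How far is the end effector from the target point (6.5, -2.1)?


End effector via forward kinematics:
x = L1*cos(t1) + L2*cos(t1+t2) = 3.6604
y = L1*sin(t1) + L2*sin(t1+t2) = 1.3782
Distance to target:
d = sqrt((6.5 - 3.6604)^2 + (-2.1 - 1.3782)^2)
= sqrt(8.0635 + 12.098)
= 4.4902 m


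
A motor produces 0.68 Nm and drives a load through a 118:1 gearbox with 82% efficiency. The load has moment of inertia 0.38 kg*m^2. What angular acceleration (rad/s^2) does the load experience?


tau_out = tau_motor * N * eta
= 0.68 * 118 * 0.82 = 65.7968 Nm
alpha = tau_out / I = 65.7968 / 0.38
= 173.1495 rad/s^2


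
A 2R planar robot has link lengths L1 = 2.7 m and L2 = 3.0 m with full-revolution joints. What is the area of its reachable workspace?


r_max = L1 + L2 = 5.7 m
r_min = |L1 - L2| = 0.3 m
Area = pi*(r_max^2 - r_min^2)
= pi*(32.49 - 0.09)
= pi * 32.4
= 101.7876 m^2


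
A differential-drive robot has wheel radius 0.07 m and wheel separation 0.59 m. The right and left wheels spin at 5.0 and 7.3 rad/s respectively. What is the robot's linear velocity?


vR = r*wR = 0.07*5.0 = 0.35 m/s
vL = r*wL = 0.07*7.3 = 0.511 m/s
v = (vR+vL)/2 = 0.4305 m/s
omega = (vR-vL)/L = -0.2729 rad/s
linear velocity = 0.4305 m/s


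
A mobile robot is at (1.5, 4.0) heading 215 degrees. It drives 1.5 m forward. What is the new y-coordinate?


y_new = y0 + d*sin(theta)
= 4.0 + 1.5*sin(215)
= 4.0 + -0.8604
= 3.1396


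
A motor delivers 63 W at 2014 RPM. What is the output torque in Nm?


omega = 2014 * 2*pi/60 = 210.9056 rad/s
tau = P / omega = 63 / 210.9056
= 0.2987 Nm


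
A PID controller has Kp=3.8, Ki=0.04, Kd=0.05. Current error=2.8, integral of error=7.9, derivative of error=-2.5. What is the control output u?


u = Kp*e + Ki*int(e) + Kd*de/dt
= 3.8*2.8 + 0.04*7.9 + 0.05*(-2.5)
= 10.64 + 0.316 + -0.125
= 10.831


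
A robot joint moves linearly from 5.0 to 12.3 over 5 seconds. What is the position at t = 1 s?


s = t/T = 1/5 = 0.2
p(t) = p0 + (pf-p0)*s
= 5.0 + (12.3 - 5.0) * 0.2
= 6.46


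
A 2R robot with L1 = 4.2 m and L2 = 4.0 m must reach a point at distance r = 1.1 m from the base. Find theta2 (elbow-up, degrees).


cos(theta2) = (r^2 - L1^2 - L2^2) / (2*L1*L2)
cos(theta2) = (1.21 - 17.64 - 16.0) / 33.6
cos(theta2) = -0.965179
theta2 = 164.8355 degrees


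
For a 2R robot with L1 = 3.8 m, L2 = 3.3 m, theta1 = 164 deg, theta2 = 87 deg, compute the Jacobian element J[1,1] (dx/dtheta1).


J[1,1] = -L1*sin(t1) - L2*sin(t1+t2)
= -3.8*sin(164) - 3.3*sin(251)
= 2.0728


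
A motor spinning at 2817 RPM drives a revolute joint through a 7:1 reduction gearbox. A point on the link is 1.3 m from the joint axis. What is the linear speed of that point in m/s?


omega_motor = 2817 * 2*pi/60 = 294.9956 rad/s
omega_joint = omega_motor / 7 = 42.1422 rad/s
v = omega_joint * r = 42.1422 * 1.3
= 54.7849 m/s


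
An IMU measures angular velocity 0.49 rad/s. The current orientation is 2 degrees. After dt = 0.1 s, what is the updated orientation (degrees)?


delta_theta = w * dt = 0.49 * 0.1 = 0.049 rad
= 2.8075 deg
theta_new = 2 + 2.8075 = 4.8075 deg


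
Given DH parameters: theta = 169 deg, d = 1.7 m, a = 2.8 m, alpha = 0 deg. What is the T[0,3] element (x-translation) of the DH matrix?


T[0,3] = a * cos(theta)
= 2.8 * cos(169 deg)
= 2.8 * -0.9816
= -2.7486


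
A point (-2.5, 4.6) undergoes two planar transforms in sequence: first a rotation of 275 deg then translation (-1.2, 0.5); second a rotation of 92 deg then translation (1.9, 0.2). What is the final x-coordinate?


After transform 1:
x1 = cos(275)*-2.5 - sin(275)*4.6 + -1.2 = 3.1646
y1 = sin(275)*-2.5 + cos(275)*4.6 + 0.5 = 3.3914
After transform 2:
x2 = cos(92)*3.1646 - sin(92)*3.3914 + 1.9
= -1.5998


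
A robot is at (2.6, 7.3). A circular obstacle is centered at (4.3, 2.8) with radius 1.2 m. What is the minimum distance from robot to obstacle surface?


center_dist = sqrt((2.6-4.3)^2 + (7.3-2.8)^2)
= sqrt(2.89 + 20.25)
= 4.8104
min_dist = center_dist - radius = 4.8104 - 1.2 = 3.6104 m


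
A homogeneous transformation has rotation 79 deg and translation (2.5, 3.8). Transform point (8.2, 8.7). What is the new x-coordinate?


x' = cos(theta)*px - sin(theta)*py + tx
= 0.1908*8.2 - 0.9816*8.7 + 2.5
= -4.4755


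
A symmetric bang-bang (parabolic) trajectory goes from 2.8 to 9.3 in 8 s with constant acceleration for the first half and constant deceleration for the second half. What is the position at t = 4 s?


Symmetric rest-to-rest: each phase covers (pf-p0)/2 in time T/2. 0.5*a*(T/2)^2 = (pf-p0)/2 => a = 4*(pf-p0)/T^2
a = 4*(9.3-2.8)/8^2 = 0.4063
t = 4 is in the acceleration phase (t <= T/2).
p = p0 + 0.5*a*t^2 = 2.8 + 0.5*0.4063*4^2
= 6.05


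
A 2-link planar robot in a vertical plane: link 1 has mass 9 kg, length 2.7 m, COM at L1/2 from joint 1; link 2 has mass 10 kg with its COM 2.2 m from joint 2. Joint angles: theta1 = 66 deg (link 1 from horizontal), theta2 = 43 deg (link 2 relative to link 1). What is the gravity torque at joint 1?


Horizontal distance from joint 1 to link-1 COM:
  x_c1 = (L1/2)*cos(t1) = 1.35 * 0.4067 = 0.5491 m
Horizontal distance from joint 1 to link-2 COM:
  x_c2 = L1*cos(t1) + Lc2*cos(t1+t2)
       = 2.7*0.4067 + 2.2*-0.3256 = 0.3819 m
tau1 = m1*g*x_c1 + m2*g*x_c2
     = 9*9.81*0.5491 + 10*9.81*0.3819
     = 48.4796 + 37.4682
     = 85.9478 Nm


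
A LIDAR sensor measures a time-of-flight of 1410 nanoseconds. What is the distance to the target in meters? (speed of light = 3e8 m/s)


tof = 1410 ns = 1.41e-06 s
dist = c * tof / 2
= 3e8 * 1.41e-06 / 2
= 211.5 m


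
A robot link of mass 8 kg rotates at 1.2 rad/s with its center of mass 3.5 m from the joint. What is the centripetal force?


F = m * omega^2 * r
= 8 * 1.2^2 * 3.5
= 8 * 1.44 * 3.5
= 40.32 N


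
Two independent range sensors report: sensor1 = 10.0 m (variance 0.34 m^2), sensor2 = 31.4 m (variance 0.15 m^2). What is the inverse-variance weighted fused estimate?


w1 = (1/var1) / (1/var1 + 1/var2)
   = 2.9412 / (2.9412 + 6.6667) = 0.3061
w2 = 1 - w1 = 0.6939
fused = w1*s1 + w2*s2 = 3.0612 + 21.7878
= 24.849 m


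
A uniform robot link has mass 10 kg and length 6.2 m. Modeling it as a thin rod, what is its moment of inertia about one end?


I = (1/3) * m * L^2
= (1/3) * 10 * 6.2^2
= 0.333333 * 10 * 38.44
= 128.1333 kg*m^2


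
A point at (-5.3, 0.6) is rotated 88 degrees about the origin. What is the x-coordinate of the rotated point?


x' = x*cos(theta) - y*sin(theta)
cos(88 deg) = 0.0349, sin(88 deg) = 0.9994
x' = -5.3 * 0.0349 - 0.6 * 0.9994
= -0.185 - 0.5996
= -0.7846


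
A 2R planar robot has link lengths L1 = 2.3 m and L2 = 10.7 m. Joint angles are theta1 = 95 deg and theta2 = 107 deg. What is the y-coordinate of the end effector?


Convert angles to radians: theta1 = 1.6581, theta2 = 1.8675
y = L1*sin(theta1) + L2*sin(theta1+theta2)
y = 2.2912 + -4.0083
y = -1.717


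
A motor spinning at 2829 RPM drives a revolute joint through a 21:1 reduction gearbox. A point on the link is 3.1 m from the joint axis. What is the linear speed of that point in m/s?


omega_motor = 2829 * 2*pi/60 = 296.2522 rad/s
omega_joint = omega_motor / 21 = 14.1072 rad/s
v = omega_joint * r = 14.1072 * 3.1
= 43.7325 m/s


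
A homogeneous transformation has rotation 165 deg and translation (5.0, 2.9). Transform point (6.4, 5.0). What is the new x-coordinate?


x' = cos(theta)*px - sin(theta)*py + tx
= -0.9659*6.4 - 0.2588*5.0 + 5.0
= -2.476


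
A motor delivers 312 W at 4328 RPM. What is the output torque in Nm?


omega = 4328 * 2*pi/60 = 453.2271 rad/s
tau = P / omega = 312 / 453.2271
= 0.6884 Nm


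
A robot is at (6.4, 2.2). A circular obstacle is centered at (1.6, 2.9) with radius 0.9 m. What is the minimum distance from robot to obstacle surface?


center_dist = sqrt((6.4-1.6)^2 + (2.2-2.9)^2)
= sqrt(23.04 + 0.49)
= 4.8508
min_dist = center_dist - radius = 4.8508 - 0.9 = 3.9508 m


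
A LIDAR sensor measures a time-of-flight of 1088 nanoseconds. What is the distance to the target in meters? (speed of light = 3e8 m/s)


tof = 1088 ns = 1.088e-06 s
dist = c * tof / 2
= 3e8 * 1.088e-06 / 2
= 163.2 m


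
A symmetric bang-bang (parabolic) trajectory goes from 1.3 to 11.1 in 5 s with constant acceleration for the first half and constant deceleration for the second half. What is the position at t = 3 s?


Symmetric rest-to-rest: each phase covers (pf-p0)/2 in time T/2. 0.5*a*(T/2)^2 = (pf-p0)/2 => a = 4*(pf-p0)/T^2
a = 4*(11.1-1.3)/5^2 = 1.568
t = 3 is in the deceleration phase (t > T/2).
p = pf - 0.5*a*(T-t)^2 = 11.1 - 0.5*1.568*2^2
= 7.964


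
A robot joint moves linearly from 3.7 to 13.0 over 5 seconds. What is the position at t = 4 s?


s = t/T = 4/5 = 0.8
p(t) = p0 + (pf-p0)*s
= 3.7 + (13.0 - 3.7) * 0.8
= 11.14


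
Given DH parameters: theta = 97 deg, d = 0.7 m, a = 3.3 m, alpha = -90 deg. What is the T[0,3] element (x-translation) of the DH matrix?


T[0,3] = a * cos(theta)
= 3.3 * cos(97 deg)
= 3.3 * -0.1219
= -0.4022


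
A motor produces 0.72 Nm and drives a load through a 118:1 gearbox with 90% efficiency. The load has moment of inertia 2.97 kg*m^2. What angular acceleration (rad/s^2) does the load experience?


tau_out = tau_motor * N * eta
= 0.72 * 118 * 0.9 = 76.464 Nm
alpha = tau_out / I = 76.464 / 2.97
= 25.7455 rad/s^2


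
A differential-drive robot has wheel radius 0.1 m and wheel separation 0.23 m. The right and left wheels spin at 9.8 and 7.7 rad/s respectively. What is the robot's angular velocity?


vR = r*wR = 0.1*9.8 = 0.98 m/s
vL = r*wL = 0.1*7.7 = 0.77 m/s
v = (vR+vL)/2 = 0.875 m/s
omega = (vR-vL)/L = 0.913 rad/s
angular velocity = 0.913 rad/s


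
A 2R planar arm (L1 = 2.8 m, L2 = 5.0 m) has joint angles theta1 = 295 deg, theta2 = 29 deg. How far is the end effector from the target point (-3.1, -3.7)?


End effector via forward kinematics:
x = L1*cos(t1) + L2*cos(t1+t2) = 5.2284
y = L1*sin(t1) + L2*sin(t1+t2) = -5.4766
Distance to target:
d = sqrt((-3.1 - 5.2284)^2 + (-3.7 - -5.4766)^2)
= sqrt(69.3625 + 3.1563)
= 8.5158 m


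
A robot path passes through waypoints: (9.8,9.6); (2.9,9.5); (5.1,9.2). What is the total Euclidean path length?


Segment lengths:
  seg1 = sqrt((-6.9)^2 + (-0.1)^2) = 6.9007
  seg2 = sqrt((2.2)^2 + (-0.3)^2) = 2.2204
Total = 9.1211


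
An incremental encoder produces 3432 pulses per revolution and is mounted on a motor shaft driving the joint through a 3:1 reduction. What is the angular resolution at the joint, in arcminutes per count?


counts per rev = 3432
effective counts at joint = 3432 * 3 = 10296
resolution = 360*60 / 10296
= 2.0979 arcmin/count


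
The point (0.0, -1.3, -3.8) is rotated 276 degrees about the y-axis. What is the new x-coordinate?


Rotation about y-axis: x' = x*cos(theta) + z*sin(theta)
= 0.0 * 0.1045 + -3.8 * -0.9945
= 3.7792


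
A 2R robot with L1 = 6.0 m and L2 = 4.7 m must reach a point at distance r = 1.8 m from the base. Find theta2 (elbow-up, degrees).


cos(theta2) = (r^2 - L1^2 - L2^2) / (2*L1*L2)
cos(theta2) = (3.24 - 36.0 - 22.09) / 56.4
cos(theta2) = -0.972518
theta2 = 166.5363 degrees


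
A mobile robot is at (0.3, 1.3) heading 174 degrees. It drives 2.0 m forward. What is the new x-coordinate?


x_new = x0 + d*cos(theta)
= 0.3 + 2.0*cos(174)
= 0.3 + -1.989
= -1.689


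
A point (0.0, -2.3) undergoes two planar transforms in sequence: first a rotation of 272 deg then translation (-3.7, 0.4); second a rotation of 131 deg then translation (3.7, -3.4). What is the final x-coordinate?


After transform 1:
x1 = cos(272)*0.0 - sin(272)*-2.3 + -3.7 = -5.9986
y1 = sin(272)*0.0 + cos(272)*-2.3 + 0.4 = 0.3197
After transform 2:
x2 = cos(131)*-5.9986 - sin(131)*0.3197 + 3.7
= 7.3941


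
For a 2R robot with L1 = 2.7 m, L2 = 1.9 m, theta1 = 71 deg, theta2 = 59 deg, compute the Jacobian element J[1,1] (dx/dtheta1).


J[1,1] = -L1*sin(t1) - L2*sin(t1+t2)
= -2.7*sin(71) - 1.9*sin(130)
= -4.0084


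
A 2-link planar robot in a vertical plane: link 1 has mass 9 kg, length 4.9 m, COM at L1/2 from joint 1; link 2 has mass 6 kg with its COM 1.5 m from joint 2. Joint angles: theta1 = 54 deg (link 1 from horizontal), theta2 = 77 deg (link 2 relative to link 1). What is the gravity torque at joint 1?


Horizontal distance from joint 1 to link-1 COM:
  x_c1 = (L1/2)*cos(t1) = 2.45 * 0.5878 = 1.4401 m
Horizontal distance from joint 1 to link-2 COM:
  x_c2 = L1*cos(t1) + Lc2*cos(t1+t2)
       = 4.9*0.5878 + 1.5*-0.6561 = 1.8961 m
tau1 = m1*g*x_c1 + m2*g*x_c2
     = 9*9.81*1.4401 + 6*9.81*1.8961
     = 127.1441 + 111.602
     = 238.7462 Nm


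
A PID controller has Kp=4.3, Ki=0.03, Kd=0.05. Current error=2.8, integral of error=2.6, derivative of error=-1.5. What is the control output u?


u = Kp*e + Ki*int(e) + Kd*de/dt
= 4.3*2.8 + 0.03*2.6 + 0.05*(-1.5)
= 12.04 + 0.078 + -0.075
= 12.043


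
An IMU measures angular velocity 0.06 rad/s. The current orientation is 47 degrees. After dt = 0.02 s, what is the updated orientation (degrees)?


delta_theta = w * dt = 0.06 * 0.02 = 0.0012 rad
= 0.0688 deg
theta_new = 47 + 0.0688 = 47.0688 deg


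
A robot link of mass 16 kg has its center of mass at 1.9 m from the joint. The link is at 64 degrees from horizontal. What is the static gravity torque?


tau = m*g*L*cos(angle)
= 16 * 9.81 * 1.9 * cos(64 deg)
= 16 * 9.81 * 1.9 * 0.4384
= 130.7328 Nm


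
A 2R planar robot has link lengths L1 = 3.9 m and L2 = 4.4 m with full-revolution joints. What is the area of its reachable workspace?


r_max = L1 + L2 = 8.3 m
r_min = |L1 - L2| = 0.5 m
Area = pi*(r_max^2 - r_min^2)
= pi*(68.89 - 0.25)
= pi * 68.64
= 215.6389 m^2


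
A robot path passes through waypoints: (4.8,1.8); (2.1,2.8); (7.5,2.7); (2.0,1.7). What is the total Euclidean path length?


Segment lengths:
  seg1 = sqrt((-2.7)^2 + (1.0)^2) = 2.8792
  seg2 = sqrt((5.4)^2 + (-0.1)^2) = 5.4009
  seg3 = sqrt((-5.5)^2 + (-1.0)^2) = 5.5902
Total = 13.8703


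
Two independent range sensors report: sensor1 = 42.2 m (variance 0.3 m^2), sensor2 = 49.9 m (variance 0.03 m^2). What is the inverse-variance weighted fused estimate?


w1 = (1/var1) / (1/var1 + 1/var2)
   = 3.3333 / (3.3333 + 33.3333) = 0.0909
w2 = 1 - w1 = 0.9091
fused = w1*s1 + w2*s2 = 3.8364 + 45.3636
= 49.2 m


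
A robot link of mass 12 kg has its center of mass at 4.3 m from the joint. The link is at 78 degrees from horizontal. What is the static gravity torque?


tau = m*g*L*cos(angle)
= 12 * 9.81 * 4.3 * cos(78 deg)
= 12 * 9.81 * 4.3 * 0.2079
= 105.2441 Nm


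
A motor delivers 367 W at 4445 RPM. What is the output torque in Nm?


omega = 4445 * 2*pi/60 = 465.4793 rad/s
tau = P / omega = 367 / 465.4793
= 0.7884 Nm


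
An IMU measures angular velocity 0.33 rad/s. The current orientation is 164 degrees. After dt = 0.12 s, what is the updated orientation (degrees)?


delta_theta = w * dt = 0.33 * 0.12 = 0.0396 rad
= 2.2689 deg
theta_new = 164 + 2.2689 = 166.2689 deg


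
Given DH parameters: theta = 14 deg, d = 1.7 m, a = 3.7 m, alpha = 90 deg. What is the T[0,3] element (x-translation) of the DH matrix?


T[0,3] = a * cos(theta)
= 3.7 * cos(14 deg)
= 3.7 * 0.9703
= 3.5901


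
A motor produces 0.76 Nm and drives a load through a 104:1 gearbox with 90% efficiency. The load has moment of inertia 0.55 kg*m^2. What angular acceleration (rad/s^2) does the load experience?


tau_out = tau_motor * N * eta
= 0.76 * 104 * 0.9 = 71.136 Nm
alpha = tau_out / I = 71.136 / 0.55
= 129.3382 rad/s^2


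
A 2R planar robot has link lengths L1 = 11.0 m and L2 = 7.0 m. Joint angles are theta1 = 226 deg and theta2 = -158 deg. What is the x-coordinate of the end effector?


Convert angles to radians: theta1 = 3.9444, theta2 = -2.7576
x = L1*cos(theta1) + L2*cos(theta1+theta2)
x = -7.6412 + 2.6222
x = -5.019


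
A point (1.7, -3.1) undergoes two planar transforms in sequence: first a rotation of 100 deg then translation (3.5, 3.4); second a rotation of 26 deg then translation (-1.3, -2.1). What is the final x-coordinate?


After transform 1:
x1 = cos(100)*1.7 - sin(100)*-3.1 + 3.5 = 6.2577
y1 = sin(100)*1.7 + cos(100)*-3.1 + 3.4 = 5.6125
After transform 2:
x2 = cos(26)*6.2577 - sin(26)*5.6125 + -1.3
= 1.864


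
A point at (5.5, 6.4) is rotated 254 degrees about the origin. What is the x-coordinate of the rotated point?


x' = x*cos(theta) - y*sin(theta)
cos(254 deg) = -0.2756, sin(254 deg) = -0.9613
x' = 5.5 * -0.2756 - 6.4 * -0.9613
= -1.516 - -6.1521
= 4.6361


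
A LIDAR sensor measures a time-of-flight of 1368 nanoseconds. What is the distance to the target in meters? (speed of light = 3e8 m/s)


tof = 1368 ns = 1.368e-06 s
dist = c * tof / 2
= 3e8 * 1.368e-06 / 2
= 205.2 m


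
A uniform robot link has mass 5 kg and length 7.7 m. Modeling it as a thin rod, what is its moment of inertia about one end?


I = (1/3) * m * L^2
= (1/3) * 5 * 7.7^2
= 0.333333 * 5 * 59.29
= 98.8167 kg*m^2


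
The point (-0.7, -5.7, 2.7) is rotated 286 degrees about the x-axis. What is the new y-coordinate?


Rotation about x-axis: y' = y*cos(theta) - z*sin(theta)
= -5.7 * 0.2756 - 2.7 * -0.9613
= 1.0243


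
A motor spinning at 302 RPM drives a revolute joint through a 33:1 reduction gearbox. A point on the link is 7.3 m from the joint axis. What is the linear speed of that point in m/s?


omega_motor = 302 * 2*pi/60 = 31.6254 rad/s
omega_joint = omega_motor / 33 = 0.9583 rad/s
v = omega_joint * r = 0.9583 * 7.3
= 6.9959 m/s


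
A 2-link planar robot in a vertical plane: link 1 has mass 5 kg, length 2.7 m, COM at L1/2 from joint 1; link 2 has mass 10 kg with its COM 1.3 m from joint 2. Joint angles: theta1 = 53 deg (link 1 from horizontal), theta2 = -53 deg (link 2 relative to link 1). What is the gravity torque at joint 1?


Horizontal distance from joint 1 to link-1 COM:
  x_c1 = (L1/2)*cos(t1) = 1.35 * 0.6018 = 0.8125 m
Horizontal distance from joint 1 to link-2 COM:
  x_c2 = L1*cos(t1) + Lc2*cos(t1+t2)
       = 2.7*0.6018 + 1.3*1.0 = 2.9249 m
tau1 = m1*g*x_c1 + m2*g*x_c2
     = 5*9.81*0.8125 + 10*9.81*2.9249
     = 39.8507 + 286.9327
     = 326.7834 Nm


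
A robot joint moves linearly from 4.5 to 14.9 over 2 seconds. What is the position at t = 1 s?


s = t/T = 1/2 = 0.5
p(t) = p0 + (pf-p0)*s
= 4.5 + (14.9 - 4.5) * 0.5
= 9.7


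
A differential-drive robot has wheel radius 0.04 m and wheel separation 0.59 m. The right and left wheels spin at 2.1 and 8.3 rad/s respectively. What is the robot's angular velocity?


vR = r*wR = 0.04*2.1 = 0.084 m/s
vL = r*wL = 0.04*8.3 = 0.332 m/s
v = (vR+vL)/2 = 0.208 m/s
omega = (vR-vL)/L = -0.4203 rad/s
angular velocity = -0.4203 rad/s


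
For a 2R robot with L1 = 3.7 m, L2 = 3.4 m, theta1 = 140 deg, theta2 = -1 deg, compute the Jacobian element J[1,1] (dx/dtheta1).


J[1,1] = -L1*sin(t1) - L2*sin(t1+t2)
= -3.7*sin(140) - 3.4*sin(139)
= -4.6089


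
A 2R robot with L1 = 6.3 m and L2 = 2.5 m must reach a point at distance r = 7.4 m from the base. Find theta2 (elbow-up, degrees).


cos(theta2) = (r^2 - L1^2 - L2^2) / (2*L1*L2)
cos(theta2) = (54.76 - 39.69 - 6.25) / 31.5
cos(theta2) = 0.28
theta2 = 73.7398 degrees


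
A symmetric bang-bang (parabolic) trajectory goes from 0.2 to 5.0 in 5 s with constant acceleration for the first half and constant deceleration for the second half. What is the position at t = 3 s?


Symmetric rest-to-rest: each phase covers (pf-p0)/2 in time T/2. 0.5*a*(T/2)^2 = (pf-p0)/2 => a = 4*(pf-p0)/T^2
a = 4*(5.0-0.2)/5^2 = 0.768
t = 3 is in the deceleration phase (t > T/2).
p = pf - 0.5*a*(T-t)^2 = 5.0 - 0.5*0.768*2^2
= 3.464


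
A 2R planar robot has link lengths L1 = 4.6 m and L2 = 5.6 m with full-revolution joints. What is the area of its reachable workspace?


r_max = L1 + L2 = 10.2 m
r_min = |L1 - L2| = 1.0 m
Area = pi*(r_max^2 - r_min^2)
= pi*(104.04 - 1.0)
= pi * 103.04
= 323.7097 m^2


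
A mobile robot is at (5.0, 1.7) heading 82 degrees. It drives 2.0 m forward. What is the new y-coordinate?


y_new = y0 + d*sin(theta)
= 1.7 + 2.0*sin(82)
= 1.7 + 1.9805
= 3.6805


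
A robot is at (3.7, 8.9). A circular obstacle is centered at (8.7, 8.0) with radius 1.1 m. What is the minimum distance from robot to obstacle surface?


center_dist = sqrt((3.7-8.7)^2 + (8.9-8.0)^2)
= sqrt(25.0 + 0.81)
= 5.0804
min_dist = center_dist - radius = 5.0804 - 1.1 = 3.9804 m


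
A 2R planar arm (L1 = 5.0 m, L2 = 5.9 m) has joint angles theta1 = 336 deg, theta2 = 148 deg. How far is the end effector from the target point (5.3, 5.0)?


End effector via forward kinematics:
x = L1*cos(t1) + L2*cos(t1+t2) = 1.2685
y = L1*sin(t1) + L2*sin(t1+t2) = 2.8576
Distance to target:
d = sqrt((5.3 - 1.2685)^2 + (5.0 - 2.8576)^2)
= sqrt(16.2531 + 4.5897)
= 4.5654 m


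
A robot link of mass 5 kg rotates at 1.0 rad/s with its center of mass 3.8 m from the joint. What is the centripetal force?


F = m * omega^2 * r
= 5 * 1.0^2 * 3.8
= 5 * 1.0 * 3.8
= 19.0 N


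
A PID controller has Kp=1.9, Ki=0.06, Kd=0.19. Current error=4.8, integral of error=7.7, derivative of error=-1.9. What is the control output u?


u = Kp*e + Ki*int(e) + Kd*de/dt
= 1.9*4.8 + 0.06*7.7 + 0.19*(-1.9)
= 9.12 + 0.462 + -0.361
= 9.221


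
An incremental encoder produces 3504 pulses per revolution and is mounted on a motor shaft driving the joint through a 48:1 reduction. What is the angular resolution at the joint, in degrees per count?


counts per rev = 3504
effective counts at joint = 3504 * 48 = 168192
resolution = 360 / 168192
= 0.0021 deg/count


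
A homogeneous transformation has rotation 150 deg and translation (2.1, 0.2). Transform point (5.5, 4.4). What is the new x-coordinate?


x' = cos(theta)*px - sin(theta)*py + tx
= -0.866*5.5 - 0.5*4.4 + 2.1
= -4.8631


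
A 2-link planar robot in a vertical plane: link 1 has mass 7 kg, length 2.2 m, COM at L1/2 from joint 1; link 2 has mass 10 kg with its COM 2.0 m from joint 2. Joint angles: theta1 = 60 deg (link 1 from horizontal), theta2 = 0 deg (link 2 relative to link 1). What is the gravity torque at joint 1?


Horizontal distance from joint 1 to link-1 COM:
  x_c1 = (L1/2)*cos(t1) = 1.1 * 0.5 = 0.55 m
Horizontal distance from joint 1 to link-2 COM:
  x_c2 = L1*cos(t1) + Lc2*cos(t1+t2)
       = 2.2*0.5 + 2.0*0.5 = 2.1 m
tau1 = m1*g*x_c1 + m2*g*x_c2
     = 7*9.81*0.55 + 10*9.81*2.1
     = 37.7685 + 206.01
     = 243.7785 Nm


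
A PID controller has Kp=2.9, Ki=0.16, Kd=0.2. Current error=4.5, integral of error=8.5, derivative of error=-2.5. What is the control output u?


u = Kp*e + Ki*int(e) + Kd*de/dt
= 2.9*4.5 + 0.16*8.5 + 0.2*(-2.5)
= 13.05 + 1.36 + -0.5
= 13.91


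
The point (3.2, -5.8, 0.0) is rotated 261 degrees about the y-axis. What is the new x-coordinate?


Rotation about y-axis: x' = x*cos(theta) + z*sin(theta)
= 3.2 * -0.1564 + 0.0 * -0.9877
= -0.5006


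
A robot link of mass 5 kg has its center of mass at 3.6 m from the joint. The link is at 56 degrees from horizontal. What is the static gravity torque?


tau = m*g*L*cos(angle)
= 5 * 9.81 * 3.6 * cos(56 deg)
= 5 * 9.81 * 3.6 * 0.5592
= 98.7423 Nm


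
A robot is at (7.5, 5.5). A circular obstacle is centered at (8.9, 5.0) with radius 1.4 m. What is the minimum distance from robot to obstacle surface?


center_dist = sqrt((7.5-8.9)^2 + (5.5-5.0)^2)
= sqrt(1.96 + 0.25)
= 1.4866
min_dist = center_dist - radius = 1.4866 - 1.4 = 0.0866 m


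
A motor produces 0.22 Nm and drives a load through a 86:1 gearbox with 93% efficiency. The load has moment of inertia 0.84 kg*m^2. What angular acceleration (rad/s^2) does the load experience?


tau_out = tau_motor * N * eta
= 0.22 * 86 * 0.93 = 17.5956 Nm
alpha = tau_out / I = 17.5956 / 0.84
= 20.9471 rad/s^2


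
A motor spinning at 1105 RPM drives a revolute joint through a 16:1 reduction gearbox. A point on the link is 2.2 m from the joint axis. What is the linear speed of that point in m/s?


omega_motor = 1105 * 2*pi/60 = 115.7153 rad/s
omega_joint = omega_motor / 16 = 7.2322 rad/s
v = omega_joint * r = 7.2322 * 2.2
= 15.9109 m/s


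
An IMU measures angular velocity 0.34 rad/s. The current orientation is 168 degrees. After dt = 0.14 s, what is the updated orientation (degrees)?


delta_theta = w * dt = 0.34 * 0.14 = 0.0476 rad
= 2.7273 deg
theta_new = 168 + 2.7273 = 170.7273 deg


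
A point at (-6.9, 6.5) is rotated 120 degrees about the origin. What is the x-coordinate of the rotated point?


x' = x*cos(theta) - y*sin(theta)
cos(120 deg) = -0.5, sin(120 deg) = 0.866
x' = -6.9 * -0.5 - 6.5 * 0.866
= 3.45 - 5.6292
= -2.1792


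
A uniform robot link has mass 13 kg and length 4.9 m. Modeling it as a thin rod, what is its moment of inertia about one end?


I = (1/3) * m * L^2
= (1/3) * 13 * 4.9^2
= 0.333333 * 13 * 24.01
= 104.0433 kg*m^2


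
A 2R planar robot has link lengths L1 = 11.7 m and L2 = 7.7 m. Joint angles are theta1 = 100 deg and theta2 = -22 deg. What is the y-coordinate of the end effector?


Convert angles to radians: theta1 = 1.7453, theta2 = -0.384
y = L1*sin(theta1) + L2*sin(theta1+theta2)
y = 11.5223 + 7.5317
y = 19.054


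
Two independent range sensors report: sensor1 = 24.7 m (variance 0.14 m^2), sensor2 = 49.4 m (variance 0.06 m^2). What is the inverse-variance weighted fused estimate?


w1 = (1/var1) / (1/var1 + 1/var2)
   = 7.1429 / (7.1429 + 16.6667) = 0.3
w2 = 1 - w1 = 0.7
fused = w1*s1 + w2*s2 = 7.41 + 34.58
= 41.99 m


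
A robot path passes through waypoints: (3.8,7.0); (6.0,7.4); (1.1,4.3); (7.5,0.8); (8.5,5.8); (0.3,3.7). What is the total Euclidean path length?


Segment lengths:
  seg1 = sqrt((2.2)^2 + (0.4)^2) = 2.2361
  seg2 = sqrt((-4.9)^2 + (-3.1)^2) = 5.7983
  seg3 = sqrt((6.4)^2 + (-3.5)^2) = 7.2945
  seg4 = sqrt((1.0)^2 + (5.0)^2) = 5.099
  seg5 = sqrt((-8.2)^2 + (-2.1)^2) = 8.4646
Total = 28.8925


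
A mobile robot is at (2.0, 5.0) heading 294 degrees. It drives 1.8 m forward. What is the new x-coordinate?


x_new = x0 + d*cos(theta)
= 2.0 + 1.8*cos(294)
= 2.0 + 0.7321
= 2.7321


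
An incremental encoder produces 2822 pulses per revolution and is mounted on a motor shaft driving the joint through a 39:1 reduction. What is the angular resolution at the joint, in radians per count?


counts per rev = 2822
effective counts at joint = 2822 * 39 = 110058
resolution = 2*pi / 110058
= 5.7090e-05 rad/count


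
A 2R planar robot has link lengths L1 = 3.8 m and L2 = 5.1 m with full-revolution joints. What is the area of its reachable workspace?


r_max = L1 + L2 = 8.9 m
r_min = |L1 - L2| = 1.3 m
Area = pi*(r_max^2 - r_min^2)
= pi*(79.21 - 1.69)
= pi * 77.52
= 243.5363 m^2


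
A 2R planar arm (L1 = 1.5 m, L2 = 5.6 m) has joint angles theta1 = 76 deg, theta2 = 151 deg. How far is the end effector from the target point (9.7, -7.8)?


End effector via forward kinematics:
x = L1*cos(t1) + L2*cos(t1+t2) = -3.4563
y = L1*sin(t1) + L2*sin(t1+t2) = -2.6401
Distance to target:
d = sqrt((9.7 - -3.4563)^2 + (-7.8 - -2.6401)^2)
= sqrt(173.0884 + 26.6242)
= 14.132 m


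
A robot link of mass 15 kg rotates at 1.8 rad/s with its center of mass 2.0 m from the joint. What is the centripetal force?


F = m * omega^2 * r
= 15 * 1.8^2 * 2.0
= 15 * 3.24 * 2.0
= 97.2 N


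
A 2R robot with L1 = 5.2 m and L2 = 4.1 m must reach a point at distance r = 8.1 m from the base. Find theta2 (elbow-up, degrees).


cos(theta2) = (r^2 - L1^2 - L2^2) / (2*L1*L2)
cos(theta2) = (65.61 - 27.04 - 16.81) / 42.64
cos(theta2) = 0.510319
theta2 = 59.3149 degrees


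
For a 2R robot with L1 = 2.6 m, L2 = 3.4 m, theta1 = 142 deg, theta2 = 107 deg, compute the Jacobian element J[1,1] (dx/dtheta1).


J[1,1] = -L1*sin(t1) - L2*sin(t1+t2)
= -2.6*sin(142) - 3.4*sin(249)
= 1.5735


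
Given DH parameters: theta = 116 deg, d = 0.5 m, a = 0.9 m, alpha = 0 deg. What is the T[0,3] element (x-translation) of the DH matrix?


T[0,3] = a * cos(theta)
= 0.9 * cos(116 deg)
= 0.9 * -0.4384
= -0.3945


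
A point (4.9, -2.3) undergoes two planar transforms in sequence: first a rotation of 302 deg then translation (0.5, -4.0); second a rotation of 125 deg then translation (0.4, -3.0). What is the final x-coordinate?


After transform 1:
x1 = cos(302)*4.9 - sin(302)*-2.3 + 0.5 = 1.1461
y1 = sin(302)*4.9 + cos(302)*-2.3 + -4.0 = -9.3742
After transform 2:
x2 = cos(125)*1.1461 - sin(125)*-9.3742 + 0.4
= 7.4216


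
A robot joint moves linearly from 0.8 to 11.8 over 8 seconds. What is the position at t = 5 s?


s = t/T = 5/8 = 0.625
p(t) = p0 + (pf-p0)*s
= 0.8 + (11.8 - 0.8) * 0.625
= 7.675


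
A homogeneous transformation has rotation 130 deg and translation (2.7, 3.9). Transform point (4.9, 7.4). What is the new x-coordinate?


x' = cos(theta)*px - sin(theta)*py + tx
= -0.6428*4.9 - 0.766*7.4 + 2.7
= -6.1184


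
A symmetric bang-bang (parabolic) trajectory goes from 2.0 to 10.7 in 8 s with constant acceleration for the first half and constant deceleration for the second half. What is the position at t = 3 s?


Symmetric rest-to-rest: each phase covers (pf-p0)/2 in time T/2. 0.5*a*(T/2)^2 = (pf-p0)/2 => a = 4*(pf-p0)/T^2
a = 4*(10.7-2.0)/8^2 = 0.5437
t = 3 is in the acceleration phase (t <= T/2).
p = p0 + 0.5*a*t^2 = 2.0 + 0.5*0.5437*3^2
= 4.4469


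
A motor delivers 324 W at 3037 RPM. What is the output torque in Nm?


omega = 3037 * 2*pi/60 = 318.0339 rad/s
tau = P / omega = 324 / 318.0339
= 1.0188 Nm


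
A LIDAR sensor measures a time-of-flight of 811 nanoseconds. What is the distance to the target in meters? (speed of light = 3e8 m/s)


tof = 811 ns = 8.11e-07 s
dist = c * tof / 2
= 3e8 * 8.11e-07 / 2
= 121.65 m


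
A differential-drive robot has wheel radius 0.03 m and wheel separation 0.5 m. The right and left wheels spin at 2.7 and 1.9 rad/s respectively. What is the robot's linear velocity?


vR = r*wR = 0.03*2.7 = 0.081 m/s
vL = r*wL = 0.03*1.9 = 0.057 m/s
v = (vR+vL)/2 = 0.069 m/s
omega = (vR-vL)/L = 0.048 rad/s
linear velocity = 0.069 m/s


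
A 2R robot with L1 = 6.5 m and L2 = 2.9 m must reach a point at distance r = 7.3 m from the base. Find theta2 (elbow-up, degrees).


cos(theta2) = (r^2 - L1^2 - L2^2) / (2*L1*L2)
cos(theta2) = (53.29 - 42.25 - 8.41) / 37.7
cos(theta2) = 0.069761
theta2 = 85.9997 degrees


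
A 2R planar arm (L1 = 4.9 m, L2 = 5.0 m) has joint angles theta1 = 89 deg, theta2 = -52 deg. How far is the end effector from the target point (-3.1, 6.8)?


End effector via forward kinematics:
x = L1*cos(t1) + L2*cos(t1+t2) = 4.0787
y = L1*sin(t1) + L2*sin(t1+t2) = 7.9083
Distance to target:
d = sqrt((-3.1 - 4.0787)^2 + (6.8 - 7.9083)^2)
= sqrt(51.5337 + 1.2284)
= 7.2637 m


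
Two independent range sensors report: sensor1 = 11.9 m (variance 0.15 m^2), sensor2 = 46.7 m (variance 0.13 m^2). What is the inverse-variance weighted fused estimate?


w1 = (1/var1) / (1/var1 + 1/var2)
   = 6.6667 / (6.6667 + 7.6923) = 0.4643
w2 = 1 - w1 = 0.5357
fused = w1*s1 + w2*s2 = 5.525 + 25.0179
= 30.5429 m


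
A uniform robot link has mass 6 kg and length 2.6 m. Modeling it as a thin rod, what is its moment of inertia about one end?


I = (1/3) * m * L^2
= (1/3) * 6 * 2.6^2
= 0.333333 * 6 * 6.76
= 13.52 kg*m^2


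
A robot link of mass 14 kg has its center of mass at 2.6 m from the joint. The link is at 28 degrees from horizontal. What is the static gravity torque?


tau = m*g*L*cos(angle)
= 14 * 9.81 * 2.6 * cos(28 deg)
= 14 * 9.81 * 2.6 * 0.8829
= 315.2865 Nm


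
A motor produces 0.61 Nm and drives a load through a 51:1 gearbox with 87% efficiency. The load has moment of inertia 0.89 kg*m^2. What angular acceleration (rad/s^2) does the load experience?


tau_out = tau_motor * N * eta
= 0.61 * 51 * 0.87 = 27.0657 Nm
alpha = tau_out / I = 27.0657 / 0.89
= 30.4109 rad/s^2


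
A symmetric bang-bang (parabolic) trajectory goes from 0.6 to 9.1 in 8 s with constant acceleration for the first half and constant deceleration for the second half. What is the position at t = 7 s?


Symmetric rest-to-rest: each phase covers (pf-p0)/2 in time T/2. 0.5*a*(T/2)^2 = (pf-p0)/2 => a = 4*(pf-p0)/T^2
a = 4*(9.1-0.6)/8^2 = 0.5312
t = 7 is in the deceleration phase (t > T/2).
p = pf - 0.5*a*(T-t)^2 = 9.1 - 0.5*0.5312*1^2
= 8.8344


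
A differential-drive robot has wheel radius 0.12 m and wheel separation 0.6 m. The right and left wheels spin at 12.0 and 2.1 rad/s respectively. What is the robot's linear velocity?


vR = r*wR = 0.12*12.0 = 1.44 m/s
vL = r*wL = 0.12*2.1 = 0.252 m/s
v = (vR+vL)/2 = 0.846 m/s
omega = (vR-vL)/L = 1.98 rad/s
linear velocity = 0.846 m/s


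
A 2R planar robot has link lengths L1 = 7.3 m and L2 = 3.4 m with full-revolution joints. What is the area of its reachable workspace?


r_max = L1 + L2 = 10.7 m
r_min = |L1 - L2| = 3.9 m
Area = pi*(r_max^2 - r_min^2)
= pi*(114.49 - 15.21)
= pi * 99.28
= 311.8973 m^2


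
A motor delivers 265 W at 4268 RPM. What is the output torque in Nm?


omega = 4268 * 2*pi/60 = 446.9439 rad/s
tau = P / omega = 265 / 446.9439
= 0.5929 Nm


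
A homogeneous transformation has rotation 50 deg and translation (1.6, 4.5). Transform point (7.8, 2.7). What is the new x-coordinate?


x' = cos(theta)*px - sin(theta)*py + tx
= 0.6428*7.8 - 0.766*2.7 + 1.6
= 4.5454


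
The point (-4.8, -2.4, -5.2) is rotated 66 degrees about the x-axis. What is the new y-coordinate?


Rotation about x-axis: y' = y*cos(theta) - z*sin(theta)
= -2.4 * 0.4067 - -5.2 * 0.9135
= 3.7743


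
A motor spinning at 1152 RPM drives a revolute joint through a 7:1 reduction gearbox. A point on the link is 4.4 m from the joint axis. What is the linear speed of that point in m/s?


omega_motor = 1152 * 2*pi/60 = 120.6372 rad/s
omega_joint = omega_motor / 7 = 17.2339 rad/s
v = omega_joint * r = 17.2339 * 4.4
= 75.8291 m/s


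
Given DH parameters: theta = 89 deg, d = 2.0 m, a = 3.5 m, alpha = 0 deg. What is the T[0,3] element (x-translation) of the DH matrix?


T[0,3] = a * cos(theta)
= 3.5 * cos(89 deg)
= 3.5 * 0.0175
= 0.0611


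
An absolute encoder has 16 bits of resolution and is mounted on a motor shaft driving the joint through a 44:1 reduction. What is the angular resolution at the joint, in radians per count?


counts = 2^16 = 65536
effective counts at joint = 65536 * 44 = 2883584
resolution = 2*pi / 2883584
= 2.1789e-06 rad/count


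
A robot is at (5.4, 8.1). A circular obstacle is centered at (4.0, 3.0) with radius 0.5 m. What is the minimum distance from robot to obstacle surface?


center_dist = sqrt((5.4-4.0)^2 + (8.1-3.0)^2)
= sqrt(1.96 + 26.01)
= 5.2887
min_dist = center_dist - radius = 5.2887 - 0.5 = 4.7887 m


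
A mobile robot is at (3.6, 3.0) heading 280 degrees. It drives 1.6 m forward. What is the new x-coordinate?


x_new = x0 + d*cos(theta)
= 3.6 + 1.6*cos(280)
= 3.6 + 0.2778
= 3.8778


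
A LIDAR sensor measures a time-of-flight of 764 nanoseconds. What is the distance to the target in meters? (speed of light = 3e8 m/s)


tof = 764 ns = 7.64e-07 s
dist = c * tof / 2
= 3e8 * 7.64e-07 / 2
= 114.6 m


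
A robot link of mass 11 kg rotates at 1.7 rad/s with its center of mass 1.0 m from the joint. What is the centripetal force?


F = m * omega^2 * r
= 11 * 1.7^2 * 1.0
= 11 * 2.89 * 1.0
= 31.79 N


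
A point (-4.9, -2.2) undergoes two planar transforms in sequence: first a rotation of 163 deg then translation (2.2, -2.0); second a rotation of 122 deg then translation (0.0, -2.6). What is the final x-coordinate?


After transform 1:
x1 = cos(163)*-4.9 - sin(163)*-2.2 + 2.2 = 7.5291
y1 = sin(163)*-4.9 + cos(163)*-2.2 + -2.0 = -1.3288
After transform 2:
x2 = cos(122)*7.5291 - sin(122)*-1.3288 + 0.0
= -2.863


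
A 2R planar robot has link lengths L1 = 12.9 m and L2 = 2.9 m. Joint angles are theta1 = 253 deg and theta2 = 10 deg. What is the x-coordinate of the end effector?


Convert angles to radians: theta1 = 4.4157, theta2 = 0.1745
x = L1*cos(theta1) + L2*cos(theta1+theta2)
x = -3.7716 + -0.3534
x = -4.125


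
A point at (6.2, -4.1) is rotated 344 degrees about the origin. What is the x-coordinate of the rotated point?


x' = x*cos(theta) - y*sin(theta)
cos(344 deg) = 0.9613, sin(344 deg) = -0.2756
x' = 6.2 * 0.9613 - -4.1 * -0.2756
= 5.9598 - 1.1301
= 4.8297


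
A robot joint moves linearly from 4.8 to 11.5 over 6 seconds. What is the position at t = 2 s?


s = t/T = 2/6 = 0.3333
p(t) = p0 + (pf-p0)*s
= 4.8 + (11.5 - 4.8) * 0.3333
= 7.0333


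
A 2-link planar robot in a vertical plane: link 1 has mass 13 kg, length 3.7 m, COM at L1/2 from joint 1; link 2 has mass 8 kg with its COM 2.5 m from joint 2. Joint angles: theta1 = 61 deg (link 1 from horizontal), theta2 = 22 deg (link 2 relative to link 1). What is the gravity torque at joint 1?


Horizontal distance from joint 1 to link-1 COM:
  x_c1 = (L1/2)*cos(t1) = 1.85 * 0.4848 = 0.8969 m
Horizontal distance from joint 1 to link-2 COM:
  x_c2 = L1*cos(t1) + Lc2*cos(t1+t2)
       = 3.7*0.4848 + 2.5*0.1219 = 2.0985 m
tau1 = m1*g*x_c1 + m2*g*x_c2
     = 13*9.81*0.8969 + 8*9.81*2.0985
     = 114.3814 + 164.6878
     = 279.0692 Nm
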